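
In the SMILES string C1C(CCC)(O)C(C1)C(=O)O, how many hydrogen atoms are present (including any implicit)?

Hydrogens are implicit in SMILES; fill each atom to its normal valence:
  4 × C: 2 H each → 8
  2 × C: no H
  2 × O: 1 H each → 2
  1 × C: 3 H
  1 × C: 1 H
  1 × O: no H
  Total hydrogens = 14.

14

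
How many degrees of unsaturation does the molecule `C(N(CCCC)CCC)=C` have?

Molecular formula from the SMILES: C9H19N.
DoU = (2C + 2 + N − H − X)/2 = (2·9 + 2 + 1 − 19 − 0)/2 = 2/2 = 1.
(Structurally: 0 ring(s) + 1 π bond(s) = 1.)

1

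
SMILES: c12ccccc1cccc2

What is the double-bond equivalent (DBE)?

Molecular formula from the SMILES: C10H8.
DoU = (2C + 2 + N − H − X)/2 = (2·10 + 2 + 0 − 8 − 0)/2 = 14/2 = 7.
(Structurally: 2 ring(s) + 5 π bond(s) = 7.)

7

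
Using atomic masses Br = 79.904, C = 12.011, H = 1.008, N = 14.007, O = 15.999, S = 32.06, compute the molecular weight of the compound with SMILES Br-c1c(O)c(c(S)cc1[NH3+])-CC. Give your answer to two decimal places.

Molecular formula: C8H11BrNOS+.
M = 1×79.904 + 8×12.011 + 11×1.008 + 1×14.007 + 1×15.999 + 1×32.06 = 249.15 g/mol.

249.15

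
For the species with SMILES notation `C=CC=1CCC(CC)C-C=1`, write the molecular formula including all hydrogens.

C10H16

Heavy atoms from the SMILES: 10 C.
Implicit hydrogens by atom environment:
  5 × C: 2 H each → 10
  3 × C: 1 H each → 3
  1 × C: 3 H
  1 × C: no H
  Total hydrogens = 16.
Molecular formula: C10H16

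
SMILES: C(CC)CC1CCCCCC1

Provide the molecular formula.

Heavy atoms from the SMILES: 11 C.
Implicit hydrogens by atom environment:
  9 × C: 2 H each → 18
  1 × C: 3 H
  1 × C: 1 H
  Total hydrogens = 22.
Molecular formula: C11H22

C11H22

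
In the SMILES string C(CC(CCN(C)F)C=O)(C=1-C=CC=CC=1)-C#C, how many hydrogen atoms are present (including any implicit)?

18

Hydrogens are implicit in SMILES; fill each atom to its normal valence:
  5 × C (aromatic): 1 H each → 5
  4 × C: 1 H each → 4
  3 × C: 2 H each → 6
  1 × C: 3 H
  1 × C: no H
  1 × C (aromatic): no H
  1 × F: no H
  1 × N: no H
  1 × O: no H
  Total hydrogens = 18.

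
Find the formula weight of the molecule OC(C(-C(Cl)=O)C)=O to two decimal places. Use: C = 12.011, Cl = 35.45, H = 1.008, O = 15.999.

136.53

Molecular formula: C4H5ClO3.
M = 4×12.011 + 1×35.45 + 5×1.008 + 3×15.999 = 136.53 g/mol.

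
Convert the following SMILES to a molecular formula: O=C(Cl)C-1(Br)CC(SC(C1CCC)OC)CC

Heavy atoms from the SMILES: 1 Br, 12 C, 1 Cl, 2 O, 1 S.
Implicit hydrogens by atom environment:
  4 × C: 2 H each → 8
  3 × C: 3 H each → 9
  3 × C: 1 H each → 3
  2 × C: no H
  2 × O: no H
  1 × Br: no H
  1 × Cl: no H
  1 × S: no H
  Total hydrogens = 20.
Molecular formula: C12H20BrClO2S

C12H20BrClO2S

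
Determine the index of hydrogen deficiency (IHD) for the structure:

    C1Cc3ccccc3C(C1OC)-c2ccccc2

9

Molecular formula from the SMILES: C17H18O.
DoU = (2C + 2 + N − H − X)/2 = (2·17 + 2 + 0 − 18 − 0)/2 = 18/2 = 9.
(Structurally: 3 ring(s) + 6 π bond(s) = 9.)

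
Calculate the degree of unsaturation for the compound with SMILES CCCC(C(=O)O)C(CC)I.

1

Molecular formula from the SMILES: C8H15IO2.
DoU = (2C + 2 + N − H − X)/2 = (2·8 + 2 + 0 − 15 − 1)/2 = 2/2 = 1.
(Structurally: 0 ring(s) + 1 π bond(s) = 1.)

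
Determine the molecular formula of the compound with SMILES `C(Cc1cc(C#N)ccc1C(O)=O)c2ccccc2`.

C16H13NO2

Heavy atoms from the SMILES: 16 C, 1 N, 2 O.
Implicit hydrogens by atom environment:
  8 × C (aromatic): 1 H each → 8
  4 × C (aromatic): no H
  2 × C: 2 H each → 4
  2 × C: no H
  1 × N: no H
  1 × O: 1 H
  1 × O: no H
  Total hydrogens = 13.
Molecular formula: C16H13NO2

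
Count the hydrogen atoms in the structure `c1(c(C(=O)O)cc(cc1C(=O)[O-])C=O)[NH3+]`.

7

Hydrogens are implicit in SMILES; fill each atom to its normal valence:
  4 × C (aromatic): no H
  3 × O: no H
  2 × C (aromatic): 1 H each → 2
  2 × C: no H
  1 × C: 1 H
  1 × N (charge +1): 3 H
  1 × O: 1 H
  1 × O (charge -1): no H
  Total hydrogens = 7.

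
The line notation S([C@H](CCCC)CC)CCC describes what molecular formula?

Heavy atoms from the SMILES: 10 C, 1 S.
Implicit hydrogens by atom environment:
  6 × C: 2 H each → 12
  3 × C: 3 H each → 9
  1 × C: 1 H
  1 × S: no H
  Total hydrogens = 22.
Molecular formula: C10H22S

C10H22S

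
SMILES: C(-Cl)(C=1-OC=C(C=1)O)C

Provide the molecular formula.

Heavy atoms from the SMILES: 6 C, 1 Cl, 2 O.
Implicit hydrogens by atom environment:
  2 × C (aromatic): 1 H each → 2
  2 × C (aromatic): no H
  1 × C: 3 H
  1 × C: 1 H
  1 × Cl: no H
  1 × O: 1 H
  1 × O (aromatic): no H
  Total hydrogens = 7.
Molecular formula: C6H7ClO2

C6H7ClO2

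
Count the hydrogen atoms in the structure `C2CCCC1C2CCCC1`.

Hydrogens are implicit in SMILES; fill each atom to its normal valence:
  8 × C: 2 H each → 16
  2 × C: 1 H each → 2
  Total hydrogens = 18.

18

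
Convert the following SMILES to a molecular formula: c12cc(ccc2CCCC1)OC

C11H14O

Heavy atoms from the SMILES: 11 C, 1 O.
Implicit hydrogens by atom environment:
  4 × C: 2 H each → 8
  3 × C (aromatic): 1 H each → 3
  3 × C (aromatic): no H
  1 × C: 3 H
  1 × O: no H
  Total hydrogens = 14.
Molecular formula: C11H14O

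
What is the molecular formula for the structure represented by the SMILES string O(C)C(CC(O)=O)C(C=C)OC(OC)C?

C10H18O5

Heavy atoms from the SMILES: 10 C, 5 O.
Implicit hydrogens by atom environment:
  4 × C: 1 H each → 4
  4 × O: no H
  3 × C: 3 H each → 9
  2 × C: 2 H each → 4
  1 × C: no H
  1 × O: 1 H
  Total hydrogens = 18.
Molecular formula: C10H18O5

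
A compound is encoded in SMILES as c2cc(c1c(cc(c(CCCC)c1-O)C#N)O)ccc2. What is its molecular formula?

C17H17NO2

Heavy atoms from the SMILES: 17 C, 1 N, 2 O.
Implicit hydrogens by atom environment:
  6 × C (aromatic): 1 H each → 6
  6 × C (aromatic): no H
  3 × C: 2 H each → 6
  2 × O: 1 H each → 2
  1 × C: 3 H
  1 × C: no H
  1 × N: no H
  Total hydrogens = 17.
Molecular formula: C17H17NO2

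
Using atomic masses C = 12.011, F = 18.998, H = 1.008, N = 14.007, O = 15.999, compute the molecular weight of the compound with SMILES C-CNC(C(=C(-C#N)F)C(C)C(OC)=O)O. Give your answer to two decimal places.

230.24

Molecular formula: C10H15FN2O3.
M = 10×12.011 + 1×18.998 + 15×1.008 + 2×14.007 + 3×15.999 = 230.24 g/mol.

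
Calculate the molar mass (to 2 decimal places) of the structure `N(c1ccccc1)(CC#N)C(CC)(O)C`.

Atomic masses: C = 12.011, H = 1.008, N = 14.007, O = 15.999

Molecular formula: C12H16N2O.
M = 12×12.011 + 16×1.008 + 2×14.007 + 1×15.999 = 204.27 g/mol.

204.27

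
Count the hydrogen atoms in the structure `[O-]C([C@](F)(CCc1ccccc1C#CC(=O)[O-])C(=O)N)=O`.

Hydrogens are implicit in SMILES; fill each atom to its normal valence:
  6 × C: no H
  4 × C (aromatic): 1 H each → 4
  3 × O: no H
  2 × C: 2 H each → 4
  2 × C (aromatic): no H
  2 × O (charge -1): no H
  1 × F: no H
  1 × N: 2 H
  Total hydrogens = 10.

10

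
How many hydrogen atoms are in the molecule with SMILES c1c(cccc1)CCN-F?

Hydrogens are implicit in SMILES; fill each atom to its normal valence:
  5 × C (aromatic): 1 H each → 5
  2 × C: 2 H each → 4
  1 × C (aromatic): no H
  1 × F: no H
  1 × N: 1 H
  Total hydrogens = 10.

10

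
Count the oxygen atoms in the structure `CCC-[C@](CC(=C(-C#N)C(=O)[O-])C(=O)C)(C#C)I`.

3

The symbol for oxygen appears 3 times in the SMILES.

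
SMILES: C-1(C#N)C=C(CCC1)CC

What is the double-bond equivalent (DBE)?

4

Molecular formula from the SMILES: C9H13N.
DoU = (2C + 2 + N − H − X)/2 = (2·9 + 2 + 1 − 13 − 0)/2 = 8/2 = 4.
(Structurally: 1 ring(s) + 3 π bond(s) = 4.)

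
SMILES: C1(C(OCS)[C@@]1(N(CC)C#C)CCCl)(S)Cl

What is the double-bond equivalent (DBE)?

Molecular formula from the SMILES: C10H15Cl2NOS2.
DoU = (2C + 2 + N − H − X)/2 = (2·10 + 2 + 1 − 15 − 2)/2 = 6/2 = 3.
(Structurally: 1 ring(s) + 2 π bond(s) = 3.)

3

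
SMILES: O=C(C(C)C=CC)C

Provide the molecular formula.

C7H12O

Heavy atoms from the SMILES: 7 C, 1 O.
Implicit hydrogens by atom environment:
  3 × C: 3 H each → 9
  3 × C: 1 H each → 3
  1 × C: no H
  1 × O: no H
  Total hydrogens = 12.
Molecular formula: C7H12O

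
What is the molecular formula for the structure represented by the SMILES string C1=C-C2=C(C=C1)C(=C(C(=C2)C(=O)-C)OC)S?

C13H12O2S

Heavy atoms from the SMILES: 13 C, 2 O, 1 S.
Implicit hydrogens by atom environment:
  5 × C (aromatic): 1 H each → 5
  5 × C (aromatic): no H
  2 × C: 3 H each → 6
  2 × O: no H
  1 × C: no H
  1 × S: 1 H
  Total hydrogens = 12.
Molecular formula: C13H12O2S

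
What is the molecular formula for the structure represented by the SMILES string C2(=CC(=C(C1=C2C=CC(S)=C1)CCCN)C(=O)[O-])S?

Heavy atoms from the SMILES: 14 C, 1 N, 2 O, 2 S.
Implicit hydrogens by atom environment:
  6 × C (aromatic): no H
  4 × C (aromatic): 1 H each → 4
  3 × C: 2 H each → 6
  2 × S: 1 H each → 2
  1 × C: no H
  1 × N: 2 H
  1 × O: no H
  1 × O (charge -1): no H
  Total hydrogens = 14.
Net charge -1.
Molecular formula: C14H14NO2S2-

C14H14NO2S2-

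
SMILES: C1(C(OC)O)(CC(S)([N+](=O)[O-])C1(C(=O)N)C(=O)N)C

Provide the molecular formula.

C9H15N3O6S

Heavy atoms from the SMILES: 9 C, 3 N, 6 O, 1 S.
Implicit hydrogens by atom environment:
  5 × C: no H
  4 × O: no H
  2 × C: 3 H each → 6
  2 × N: 2 H each → 4
  1 × C: 2 H
  1 × C: 1 H
  1 × N (charge +1): no H
  1 × O: 1 H
  1 × O (charge -1): no H
  1 × S: 1 H
  Total hydrogens = 15.
Molecular formula: C9H15N3O6S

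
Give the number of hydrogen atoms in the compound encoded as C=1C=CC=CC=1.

6

Hydrogens are implicit in SMILES; fill each atom to its normal valence:
  6 × C (aromatic): 1 H each → 6
  Total hydrogens = 6.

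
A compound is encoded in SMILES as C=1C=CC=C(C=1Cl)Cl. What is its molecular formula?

Heavy atoms from the SMILES: 6 C, 2 Cl.
Implicit hydrogens by atom environment:
  4 × C (aromatic): 1 H each → 4
  2 × C (aromatic): no H
  2 × Cl: no H
  Total hydrogens = 4.
Molecular formula: C6H4Cl2

C6H4Cl2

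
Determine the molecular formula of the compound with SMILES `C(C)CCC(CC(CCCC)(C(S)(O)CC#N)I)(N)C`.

C15H29IN2OS

Heavy atoms from the SMILES: 15 C, 1 I, 2 N, 1 O, 1 S.
Implicit hydrogens by atom environment:
  8 × C: 2 H each → 16
  4 × C: no H
  3 × C: 3 H each → 9
  1 × I: no H
  1 × N: 2 H
  1 × N: no H
  1 × O: 1 H
  1 × S: 1 H
  Total hydrogens = 29.
Molecular formula: C15H29IN2OS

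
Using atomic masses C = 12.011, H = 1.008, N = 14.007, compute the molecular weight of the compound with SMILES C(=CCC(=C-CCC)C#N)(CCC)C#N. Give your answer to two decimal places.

Molecular formula: C13H18N2.
M = 13×12.011 + 18×1.008 + 2×14.007 = 202.30 g/mol.

202.30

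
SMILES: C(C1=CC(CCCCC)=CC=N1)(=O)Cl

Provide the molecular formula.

Heavy atoms from the SMILES: 11 C, 1 Cl, 1 N, 1 O.
Implicit hydrogens by atom environment:
  4 × C: 2 H each → 8
  3 × C (aromatic): 1 H each → 3
  2 × C (aromatic): no H
  1 × C: 3 H
  1 × C: no H
  1 × Cl: no H
  1 × N (aromatic): no H
  1 × O: no H
  Total hydrogens = 14.
Molecular formula: C11H14ClNO

C11H14ClNO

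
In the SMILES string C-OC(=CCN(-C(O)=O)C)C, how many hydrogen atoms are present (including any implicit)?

Hydrogens are implicit in SMILES; fill each atom to its normal valence:
  3 × C: 3 H each → 9
  2 × C: no H
  2 × O: no H
  1 × C: 2 H
  1 × C: 1 H
  1 × N: no H
  1 × O: 1 H
  Total hydrogens = 13.

13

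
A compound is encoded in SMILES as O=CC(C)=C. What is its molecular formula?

Heavy atoms from the SMILES: 4 C, 1 O.
Implicit hydrogens by atom environment:
  1 × C: 3 H
  1 × C: 2 H
  1 × C: 1 H
  1 × C: no H
  1 × O: no H
  Total hydrogens = 6.
Molecular formula: C4H6O

C4H6O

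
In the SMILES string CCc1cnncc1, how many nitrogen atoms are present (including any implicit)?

2

The symbol for nitrogen appears 2 times in the SMILES.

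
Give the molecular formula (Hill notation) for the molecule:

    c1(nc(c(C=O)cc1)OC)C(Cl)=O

C8H6ClNO3

Heavy atoms from the SMILES: 8 C, 1 Cl, 1 N, 3 O.
Implicit hydrogens by atom environment:
  3 × C (aromatic): no H
  3 × O: no H
  2 × C (aromatic): 1 H each → 2
  1 × C: 3 H
  1 × C: 1 H
  1 × C: no H
  1 × Cl: no H
  1 × N (aromatic): no H
  Total hydrogens = 6.
Molecular formula: C8H6ClNO3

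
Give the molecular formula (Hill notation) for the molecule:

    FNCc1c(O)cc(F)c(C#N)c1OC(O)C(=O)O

C10H8F2N2O5

Heavy atoms from the SMILES: 10 C, 2 F, 2 N, 5 O.
Implicit hydrogens by atom environment:
  5 × C (aromatic): no H
  3 × O: 1 H each → 3
  2 × C: no H
  2 × F: no H
  2 × O: no H
  1 × C: 2 H
  1 × C (aromatic): 1 H
  1 × C: 1 H
  1 × N: 1 H
  1 × N: no H
  Total hydrogens = 8.
Molecular formula: C10H8F2N2O5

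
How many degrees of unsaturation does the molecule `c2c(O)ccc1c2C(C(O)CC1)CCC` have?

Molecular formula from the SMILES: C13H18O2.
DoU = (2C + 2 + N − H − X)/2 = (2·13 + 2 + 0 − 18 − 0)/2 = 10/2 = 5.
(Structurally: 2 ring(s) + 3 π bond(s) = 5.)

5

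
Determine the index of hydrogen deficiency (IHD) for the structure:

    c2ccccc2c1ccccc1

8

Molecular formula from the SMILES: C12H10.
DoU = (2C + 2 + N − H − X)/2 = (2·12 + 2 + 0 − 10 − 0)/2 = 16/2 = 8.
(Structurally: 2 ring(s) + 6 π bond(s) = 8.)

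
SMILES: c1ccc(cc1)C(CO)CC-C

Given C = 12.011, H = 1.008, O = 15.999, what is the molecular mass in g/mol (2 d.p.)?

164.25

Molecular formula: C11H16O.
M = 11×12.011 + 16×1.008 + 1×15.999 = 164.25 g/mol.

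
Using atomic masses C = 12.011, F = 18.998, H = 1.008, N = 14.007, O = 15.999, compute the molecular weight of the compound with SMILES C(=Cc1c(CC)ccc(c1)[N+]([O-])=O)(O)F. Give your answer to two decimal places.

211.19

Molecular formula: C10H10FNO3.
M = 10×12.011 + 1×18.998 + 10×1.008 + 1×14.007 + 3×15.999 = 211.19 g/mol.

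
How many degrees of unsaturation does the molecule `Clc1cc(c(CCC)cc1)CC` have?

Molecular formula from the SMILES: C11H15Cl.
DoU = (2C + 2 + N − H − X)/2 = (2·11 + 2 + 0 − 15 − 1)/2 = 8/2 = 4.
(Structurally: 1 ring(s) + 3 π bond(s) = 4.)

4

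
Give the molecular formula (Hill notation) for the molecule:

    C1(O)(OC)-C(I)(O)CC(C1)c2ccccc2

C12H15IO3

Heavy atoms from the SMILES: 12 C, 1 I, 3 O.
Implicit hydrogens by atom environment:
  5 × C (aromatic): 1 H each → 5
  2 × C: 2 H each → 4
  2 × C: no H
  2 × O: 1 H each → 2
  1 × C: 3 H
  1 × C: 1 H
  1 × C (aromatic): no H
  1 × I: no H
  1 × O: no H
  Total hydrogens = 15.
Molecular formula: C12H15IO3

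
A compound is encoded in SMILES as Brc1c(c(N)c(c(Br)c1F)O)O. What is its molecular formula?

C6H4Br2FNO2

Heavy atoms from the SMILES: 2 Br, 6 C, 1 F, 1 N, 2 O.
Implicit hydrogens by atom environment:
  6 × C (aromatic): no H
  2 × Br: no H
  2 × O: 1 H each → 2
  1 × F: no H
  1 × N: 2 H
  Total hydrogens = 4.
Molecular formula: C6H4Br2FNO2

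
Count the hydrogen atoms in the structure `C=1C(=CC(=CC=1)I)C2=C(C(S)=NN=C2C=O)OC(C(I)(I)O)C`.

11

Hydrogens are implicit in SMILES; fill each atom to its normal valence:
  6 × C (aromatic): no H
  4 × C (aromatic): 1 H each → 4
  3 × I: no H
  2 × C: 1 H each → 2
  2 × N (aromatic): no H
  2 × O: no H
  1 × C: 3 H
  1 × C: no H
  1 × O: 1 H
  1 × S: 1 H
  Total hydrogens = 11.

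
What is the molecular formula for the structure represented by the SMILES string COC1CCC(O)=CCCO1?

C8H14O3

Heavy atoms from the SMILES: 8 C, 3 O.
Implicit hydrogens by atom environment:
  4 × C: 2 H each → 8
  2 × C: 1 H each → 2
  2 × O: no H
  1 × C: 3 H
  1 × C: no H
  1 × O: 1 H
  Total hydrogens = 14.
Molecular formula: C8H14O3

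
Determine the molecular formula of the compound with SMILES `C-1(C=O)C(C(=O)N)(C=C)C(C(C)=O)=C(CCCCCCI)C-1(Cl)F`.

C17H22ClFINO3

Heavy atoms from the SMILES: 17 C, 1 Cl, 1 F, 1 I, 1 N, 3 O.
Implicit hydrogens by atom environment:
  7 × C: 2 H each → 14
  6 × C: no H
  3 × C: 1 H each → 3
  3 × O: no H
  1 × C: 3 H
  1 × Cl: no H
  1 × F: no H
  1 × I: no H
  1 × N: 2 H
  Total hydrogens = 22.
Molecular formula: C17H22ClFINO3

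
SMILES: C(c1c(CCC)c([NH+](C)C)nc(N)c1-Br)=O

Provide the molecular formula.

C11H17BrN3O+

Heavy atoms from the SMILES: 1 Br, 11 C, 3 N, 1 O.
Implicit hydrogens by atom environment:
  5 × C (aromatic): no H
  3 × C: 3 H each → 9
  2 × C: 2 H each → 4
  1 × Br: no H
  1 × C: 1 H
  1 × N: 2 H
  1 × N (charge +1): 1 H
  1 × N (aromatic): no H
  1 × O: no H
  Total hydrogens = 17.
Net charge +1.
Molecular formula: C11H17BrN3O+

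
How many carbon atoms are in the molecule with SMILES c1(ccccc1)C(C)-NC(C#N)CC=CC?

The symbol for carbon appears 14 times in the SMILES. Lowercase c denotes aromatic carbon and counts toward C.

14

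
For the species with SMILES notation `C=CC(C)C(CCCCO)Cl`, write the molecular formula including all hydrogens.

C9H17ClO

Heavy atoms from the SMILES: 9 C, 1 Cl, 1 O.
Implicit hydrogens by atom environment:
  5 × C: 2 H each → 10
  3 × C: 1 H each → 3
  1 × C: 3 H
  1 × Cl: no H
  1 × O: 1 H
  Total hydrogens = 17.
Molecular formula: C9H17ClO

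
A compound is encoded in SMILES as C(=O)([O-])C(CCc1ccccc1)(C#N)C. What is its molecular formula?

C12H12NO2-

Heavy atoms from the SMILES: 12 C, 1 N, 2 O.
Implicit hydrogens by atom environment:
  5 × C (aromatic): 1 H each → 5
  3 × C: no H
  2 × C: 2 H each → 4
  1 × C: 3 H
  1 × C (aromatic): no H
  1 × N: no H
  1 × O: no H
  1 × O (charge -1): no H
  Total hydrogens = 12.
Net charge -1.
Molecular formula: C12H12NO2-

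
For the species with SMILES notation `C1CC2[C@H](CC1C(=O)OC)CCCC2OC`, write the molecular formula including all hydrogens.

C13H22O3

Heavy atoms from the SMILES: 13 C, 3 O.
Implicit hydrogens by atom environment:
  6 × C: 2 H each → 12
  4 × C: 1 H each → 4
  3 × O: no H
  2 × C: 3 H each → 6
  1 × C: no H
  Total hydrogens = 22.
Molecular formula: C13H22O3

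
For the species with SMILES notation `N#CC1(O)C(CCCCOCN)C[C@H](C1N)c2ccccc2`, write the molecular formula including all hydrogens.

C17H25N3O2

Heavy atoms from the SMILES: 17 C, 3 N, 2 O.
Implicit hydrogens by atom environment:
  6 × C: 2 H each → 12
  5 × C (aromatic): 1 H each → 5
  3 × C: 1 H each → 3
  2 × C: no H
  2 × N: 2 H each → 4
  1 × C (aromatic): no H
  1 × N: no H
  1 × O: 1 H
  1 × O: no H
  Total hydrogens = 25.
Molecular formula: C17H25N3O2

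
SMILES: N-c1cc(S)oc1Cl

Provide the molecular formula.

C4H4ClNOS

Heavy atoms from the SMILES: 4 C, 1 Cl, 1 N, 1 O, 1 S.
Implicit hydrogens by atom environment:
  3 × C (aromatic): no H
  1 × C (aromatic): 1 H
  1 × Cl: no H
  1 × N: 2 H
  1 × O (aromatic): no H
  1 × S: 1 H
  Total hydrogens = 4.
Molecular formula: C4H4ClNOS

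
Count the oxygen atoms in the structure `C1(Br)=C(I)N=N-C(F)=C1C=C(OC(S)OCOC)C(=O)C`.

The symbol for oxygen appears 4 times in the SMILES.

4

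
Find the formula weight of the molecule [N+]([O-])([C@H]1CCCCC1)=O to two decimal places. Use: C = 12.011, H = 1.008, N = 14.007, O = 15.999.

129.16

Molecular formula: C6H11NO2.
M = 6×12.011 + 11×1.008 + 1×14.007 + 2×15.999 = 129.16 g/mol.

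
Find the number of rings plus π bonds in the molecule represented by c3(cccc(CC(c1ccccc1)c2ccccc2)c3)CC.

12

Molecular formula from the SMILES: C22H22.
DoU = (2C + 2 + N − H − X)/2 = (2·22 + 2 + 0 − 22 − 0)/2 = 24/2 = 12.
(Structurally: 3 ring(s) + 9 π bond(s) = 12.)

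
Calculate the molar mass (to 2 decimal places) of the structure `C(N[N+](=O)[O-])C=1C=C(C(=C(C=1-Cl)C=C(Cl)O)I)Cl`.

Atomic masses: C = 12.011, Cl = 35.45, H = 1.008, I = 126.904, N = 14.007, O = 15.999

Molecular formula: C9H6Cl3IN2O3.
M = 9×12.011 + 3×35.45 + 6×1.008 + 1×126.904 + 2×14.007 + 3×15.999 = 423.41 g/mol.

423.41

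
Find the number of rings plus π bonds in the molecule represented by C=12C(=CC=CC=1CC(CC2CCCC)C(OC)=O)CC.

Molecular formula from the SMILES: C18H26O2.
DoU = (2C + 2 + N − H − X)/2 = (2·18 + 2 + 0 − 26 − 0)/2 = 12/2 = 6.
(Structurally: 2 ring(s) + 4 π bond(s) = 6.)

6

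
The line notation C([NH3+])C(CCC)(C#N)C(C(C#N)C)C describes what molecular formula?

Heavy atoms from the SMILES: 11 C, 3 N.
Implicit hydrogens by atom environment:
  3 × C: 3 H each → 9
  3 × C: 2 H each → 6
  3 × C: no H
  2 × C: 1 H each → 2
  2 × N: no H
  1 × N (charge +1): 3 H
  Total hydrogens = 20.
Net charge +1.
Molecular formula: C11H20N3+

C11H20N3+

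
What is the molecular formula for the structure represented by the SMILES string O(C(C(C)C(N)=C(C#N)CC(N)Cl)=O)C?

C9H14ClN3O2

Heavy atoms from the SMILES: 9 C, 1 Cl, 3 N, 2 O.
Implicit hydrogens by atom environment:
  4 × C: no H
  2 × C: 3 H each → 6
  2 × C: 1 H each → 2
  2 × N: 2 H each → 4
  2 × O: no H
  1 × C: 2 H
  1 × Cl: no H
  1 × N: no H
  Total hydrogens = 14.
Molecular formula: C9H14ClN3O2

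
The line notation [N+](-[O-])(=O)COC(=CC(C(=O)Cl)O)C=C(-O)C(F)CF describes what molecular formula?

C9H10ClF2NO6

Heavy atoms from the SMILES: 9 C, 1 Cl, 2 F, 1 N, 6 O.
Implicit hydrogens by atom environment:
  4 × C: 1 H each → 4
  3 × C: no H
  3 × O: no H
  2 × C: 2 H each → 4
  2 × F: no H
  2 × O: 1 H each → 2
  1 × Cl: no H
  1 × N (charge +1): no H
  1 × O (charge -1): no H
  Total hydrogens = 10.
Molecular formula: C9H10ClF2NO6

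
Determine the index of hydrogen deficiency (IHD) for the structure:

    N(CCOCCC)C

Molecular formula from the SMILES: C6H15NO.
DoU = (2C + 2 + N − H − X)/2 = (2·6 + 2 + 1 − 15 − 0)/2 = 0/2 = 0.
(Structurally: 0 ring(s) + 0 π bond(s) = 0.)

0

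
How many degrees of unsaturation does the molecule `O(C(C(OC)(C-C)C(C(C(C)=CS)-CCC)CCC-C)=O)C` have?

Molecular formula from the SMILES: C18H34O3S.
DoU = (2C + 2 + N − H − X)/2 = (2·18 + 2 + 0 − 34 − 0)/2 = 4/2 = 2.
(Structurally: 0 ring(s) + 2 π bond(s) = 2.)

2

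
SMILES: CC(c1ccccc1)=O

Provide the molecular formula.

Heavy atoms from the SMILES: 8 C, 1 O.
Implicit hydrogens by atom environment:
  5 × C (aromatic): 1 H each → 5
  1 × C: 3 H
  1 × C (aromatic): no H
  1 × C: no H
  1 × O: no H
  Total hydrogens = 8.
Molecular formula: C8H8O

C8H8O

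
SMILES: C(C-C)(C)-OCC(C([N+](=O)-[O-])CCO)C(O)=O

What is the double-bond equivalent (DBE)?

Molecular formula from the SMILES: C10H19NO6.
DoU = (2C + 2 + N − H − X)/2 = (2·10 + 2 + 1 − 19 − 0)/2 = 4/2 = 2.
(Structurally: 0 ring(s) + 2 π bond(s) = 2.)

2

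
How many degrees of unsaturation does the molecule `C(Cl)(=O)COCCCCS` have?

1

Molecular formula from the SMILES: C6H11ClO2S.
DoU = (2C + 2 + N − H − X)/2 = (2·6 + 2 + 0 − 11 − 1)/2 = 2/2 = 1.
(Structurally: 0 ring(s) + 1 π bond(s) = 1.)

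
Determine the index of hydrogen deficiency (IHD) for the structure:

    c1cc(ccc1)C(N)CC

4

Molecular formula from the SMILES: C9H13N.
DoU = (2C + 2 + N − H − X)/2 = (2·9 + 2 + 1 − 13 − 0)/2 = 8/2 = 4.
(Structurally: 1 ring(s) + 3 π bond(s) = 4.)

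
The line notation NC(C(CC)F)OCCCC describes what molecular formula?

Heavy atoms from the SMILES: 8 C, 1 F, 1 N, 1 O.
Implicit hydrogens by atom environment:
  4 × C: 2 H each → 8
  2 × C: 3 H each → 6
  2 × C: 1 H each → 2
  1 × F: no H
  1 × N: 2 H
  1 × O: no H
  Total hydrogens = 18.
Molecular formula: C8H18FNO

C8H18FNO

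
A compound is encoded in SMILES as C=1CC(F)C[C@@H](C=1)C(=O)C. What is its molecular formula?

C8H11FO

Heavy atoms from the SMILES: 8 C, 1 F, 1 O.
Implicit hydrogens by atom environment:
  4 × C: 1 H each → 4
  2 × C: 2 H each → 4
  1 × C: 3 H
  1 × C: no H
  1 × F: no H
  1 × O: no H
  Total hydrogens = 11.
Molecular formula: C8H11FO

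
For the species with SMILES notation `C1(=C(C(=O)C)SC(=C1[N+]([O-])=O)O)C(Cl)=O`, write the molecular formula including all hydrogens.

C7H4ClNO5S

Heavy atoms from the SMILES: 7 C, 1 Cl, 1 N, 5 O, 1 S.
Implicit hydrogens by atom environment:
  4 × C (aromatic): no H
  3 × O: no H
  2 × C: no H
  1 × C: 3 H
  1 × Cl: no H
  1 × N (charge +1): no H
  1 × O: 1 H
  1 × O (charge -1): no H
  1 × S (aromatic): no H
  Total hydrogens = 4.
Molecular formula: C7H4ClNO5S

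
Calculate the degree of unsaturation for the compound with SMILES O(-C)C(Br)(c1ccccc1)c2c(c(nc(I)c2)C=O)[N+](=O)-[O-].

Molecular formula from the SMILES: C14H10BrIN2O4.
DoU = (2C + 2 + N − H − X)/2 = (2·14 + 2 + 2 − 10 − 2)/2 = 20/2 = 10.
(Structurally: 2 ring(s) + 8 π bond(s) = 10.)

10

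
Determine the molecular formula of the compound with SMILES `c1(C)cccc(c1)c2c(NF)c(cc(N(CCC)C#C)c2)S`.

C18H19FN2S

Heavy atoms from the SMILES: 18 C, 1 F, 2 N, 1 S.
Implicit hydrogens by atom environment:
  6 × C (aromatic): 1 H each → 6
  6 × C (aromatic): no H
  2 × C: 3 H each → 6
  2 × C: 2 H each → 4
  1 × C: 1 H
  1 × C: no H
  1 × F: no H
  1 × N: 1 H
  1 × N: no H
  1 × S: 1 H
  Total hydrogens = 19.
Molecular formula: C18H19FN2S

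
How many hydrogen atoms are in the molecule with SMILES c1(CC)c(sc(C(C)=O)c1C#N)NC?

Hydrogens are implicit in SMILES; fill each atom to its normal valence:
  4 × C (aromatic): no H
  3 × C: 3 H each → 9
  2 × C: no H
  1 × C: 2 H
  1 × N: 1 H
  1 × N: no H
  1 × O: no H
  1 × S (aromatic): no H
  Total hydrogens = 12.

12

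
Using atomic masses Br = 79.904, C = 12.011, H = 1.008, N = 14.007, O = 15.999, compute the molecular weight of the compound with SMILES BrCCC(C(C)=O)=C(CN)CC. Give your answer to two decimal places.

234.14

Molecular formula: C9H16BrNO.
M = 1×79.904 + 9×12.011 + 16×1.008 + 1×14.007 + 1×15.999 = 234.14 g/mol.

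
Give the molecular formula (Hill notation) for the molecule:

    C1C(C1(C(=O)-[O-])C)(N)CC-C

C8H14NO2-

Heavy atoms from the SMILES: 8 C, 1 N, 2 O.
Implicit hydrogens by atom environment:
  3 × C: 2 H each → 6
  3 × C: no H
  2 × C: 3 H each → 6
  1 × N: 2 H
  1 × O: no H
  1 × O (charge -1): no H
  Total hydrogens = 14.
Net charge -1.
Molecular formula: C8H14NO2-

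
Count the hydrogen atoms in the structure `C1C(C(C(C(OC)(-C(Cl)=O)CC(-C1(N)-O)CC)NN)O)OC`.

26

Hydrogens are implicit in SMILES; fill each atom to its normal valence:
  4 × C: 1 H each → 4
  3 × C: 3 H each → 9
  3 × C: 2 H each → 6
  3 × C: no H
  3 × O: no H
  2 × N: 2 H each → 4
  2 × O: 1 H each → 2
  1 × Cl: no H
  1 × N: 1 H
  Total hydrogens = 26.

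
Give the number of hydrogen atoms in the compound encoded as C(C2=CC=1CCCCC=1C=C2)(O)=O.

12

Hydrogens are implicit in SMILES; fill each atom to its normal valence:
  4 × C: 2 H each → 8
  3 × C (aromatic): 1 H each → 3
  3 × C (aromatic): no H
  1 × C: no H
  1 × O: 1 H
  1 × O: no H
  Total hydrogens = 12.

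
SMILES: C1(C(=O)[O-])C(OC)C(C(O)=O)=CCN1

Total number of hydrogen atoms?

Hydrogens are implicit in SMILES; fill each atom to its normal valence:
  3 × C: 1 H each → 3
  3 × C: no H
  3 × O: no H
  1 × C: 3 H
  1 × C: 2 H
  1 × N: 1 H
  1 × O: 1 H
  1 × O (charge -1): no H
  Total hydrogens = 10.

10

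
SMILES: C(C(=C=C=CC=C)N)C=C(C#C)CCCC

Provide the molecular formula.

Heavy atoms from the SMILES: 15 C, 1 N.
Implicit hydrogens by atom environment:
  5 × C: 2 H each → 10
  5 × C: no H
  4 × C: 1 H each → 4
  1 × C: 3 H
  1 × N: 2 H
  Total hydrogens = 19.
Molecular formula: C15H19N

C15H19N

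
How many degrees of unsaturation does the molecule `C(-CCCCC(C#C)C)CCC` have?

Molecular formula from the SMILES: C12H22.
DoU = (2C + 2 + N − H − X)/2 = (2·12 + 2 + 0 − 22 − 0)/2 = 4/2 = 2.
(Structurally: 0 ring(s) + 2 π bond(s) = 2.)

2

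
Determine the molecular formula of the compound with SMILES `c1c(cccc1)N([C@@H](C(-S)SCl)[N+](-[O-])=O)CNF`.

Heavy atoms from the SMILES: 9 C, 1 Cl, 1 F, 3 N, 2 O, 2 S.
Implicit hydrogens by atom environment:
  5 × C (aromatic): 1 H each → 5
  2 × C: 1 H each → 2
  1 × C: 2 H
  1 × C (aromatic): no H
  1 × Cl: no H
  1 × F: no H
  1 × N: 1 H
  1 × N: no H
  1 × N (charge +1): no H
  1 × O: no H
  1 × O (charge -1): no H
  1 × S: 1 H
  1 × S: no H
  Total hydrogens = 11.
Molecular formula: C9H11ClFN3O2S2

C9H11ClFN3O2S2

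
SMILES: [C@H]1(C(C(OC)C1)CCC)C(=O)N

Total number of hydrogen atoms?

Hydrogens are implicit in SMILES; fill each atom to its normal valence:
  3 × C: 2 H each → 6
  3 × C: 1 H each → 3
  2 × C: 3 H each → 6
  2 × O: no H
  1 × C: no H
  1 × N: 2 H
  Total hydrogens = 17.

17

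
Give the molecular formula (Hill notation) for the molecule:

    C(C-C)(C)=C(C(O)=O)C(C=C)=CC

Heavy atoms from the SMILES: 11 C, 2 O.
Implicit hydrogens by atom environment:
  4 × C: no H
  3 × C: 3 H each → 9
  2 × C: 2 H each → 4
  2 × C: 1 H each → 2
  1 × O: 1 H
  1 × O: no H
  Total hydrogens = 16.
Molecular formula: C11H16O2

C11H16O2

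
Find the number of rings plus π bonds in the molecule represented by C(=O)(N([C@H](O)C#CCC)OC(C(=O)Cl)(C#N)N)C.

Molecular formula from the SMILES: C10H12ClN3O4.
DoU = (2C + 2 + N − H − X)/2 = (2·10 + 2 + 3 − 12 − 1)/2 = 12/2 = 6.
(Structurally: 0 ring(s) + 6 π bond(s) = 6.)

6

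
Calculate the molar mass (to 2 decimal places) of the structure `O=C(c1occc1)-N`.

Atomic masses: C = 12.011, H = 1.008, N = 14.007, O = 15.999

111.10

Molecular formula: C5H5NO2.
M = 5×12.011 + 5×1.008 + 1×14.007 + 2×15.999 = 111.10 g/mol.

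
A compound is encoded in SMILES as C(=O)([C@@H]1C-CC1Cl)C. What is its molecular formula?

C6H9ClO

Heavy atoms from the SMILES: 6 C, 1 Cl, 1 O.
Implicit hydrogens by atom environment:
  2 × C: 2 H each → 4
  2 × C: 1 H each → 2
  1 × C: 3 H
  1 × C: no H
  1 × Cl: no H
  1 × O: no H
  Total hydrogens = 9.
Molecular formula: C6H9ClO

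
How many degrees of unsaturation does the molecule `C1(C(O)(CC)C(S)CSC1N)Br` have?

1

Molecular formula from the SMILES: C7H14BrNOS2.
DoU = (2C + 2 + N − H − X)/2 = (2·7 + 2 + 1 − 14 − 1)/2 = 2/2 = 1.
(Structurally: 1 ring(s) + 0 π bond(s) = 1.)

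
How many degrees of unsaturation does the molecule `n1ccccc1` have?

4

Molecular formula from the SMILES: C5H5N.
DoU = (2C + 2 + N − H − X)/2 = (2·5 + 2 + 1 − 5 − 0)/2 = 8/2 = 4.
(Structurally: 1 ring(s) + 3 π bond(s) = 4.)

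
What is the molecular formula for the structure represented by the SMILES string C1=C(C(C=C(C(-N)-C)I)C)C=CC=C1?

Heavy atoms from the SMILES: 12 C, 1 I, 1 N.
Implicit hydrogens by atom environment:
  5 × C (aromatic): 1 H each → 5
  3 × C: 1 H each → 3
  2 × C: 3 H each → 6
  1 × C: no H
  1 × C (aromatic): no H
  1 × I: no H
  1 × N: 2 H
  Total hydrogens = 16.
Molecular formula: C12H16IN

C12H16IN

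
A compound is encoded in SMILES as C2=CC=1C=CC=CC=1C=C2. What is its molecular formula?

Heavy atoms from the SMILES: 10 C.
Implicit hydrogens by atom environment:
  8 × C (aromatic): 1 H each → 8
  2 × C (aromatic): no H
  Total hydrogens = 8.
Molecular formula: C10H8

C10H8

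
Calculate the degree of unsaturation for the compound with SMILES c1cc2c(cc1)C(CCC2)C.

5

Molecular formula from the SMILES: C11H14.
DoU = (2C + 2 + N − H − X)/2 = (2·11 + 2 + 0 − 14 − 0)/2 = 10/2 = 5.
(Structurally: 2 ring(s) + 3 π bond(s) = 5.)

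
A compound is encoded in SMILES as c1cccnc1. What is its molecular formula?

Heavy atoms from the SMILES: 5 C, 1 N.
Implicit hydrogens by atom environment:
  5 × C (aromatic): 1 H each → 5
  1 × N (aromatic): no H
  Total hydrogens = 5.
Molecular formula: C5H5N

C5H5N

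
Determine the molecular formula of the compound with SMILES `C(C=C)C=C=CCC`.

C8H12

Heavy atoms from the SMILES: 8 C.
Implicit hydrogens by atom environment:
  3 × C: 2 H each → 6
  3 × C: 1 H each → 3
  1 × C: 3 H
  1 × C: no H
  Total hydrogens = 12.
Molecular formula: C8H12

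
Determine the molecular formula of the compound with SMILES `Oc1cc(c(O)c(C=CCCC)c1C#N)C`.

C13H15NO2

Heavy atoms from the SMILES: 13 C, 1 N, 2 O.
Implicit hydrogens by atom environment:
  5 × C (aromatic): no H
  2 × C: 3 H each → 6
  2 × C: 2 H each → 4
  2 × C: 1 H each → 2
  2 × O: 1 H each → 2
  1 × C (aromatic): 1 H
  1 × C: no H
  1 × N: no H
  Total hydrogens = 15.
Molecular formula: C13H15NO2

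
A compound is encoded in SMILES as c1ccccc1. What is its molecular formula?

C6H6

Heavy atoms from the SMILES: 6 C.
Implicit hydrogens by atom environment:
  6 × C (aromatic): 1 H each → 6
  Total hydrogens = 6.
Molecular formula: C6H6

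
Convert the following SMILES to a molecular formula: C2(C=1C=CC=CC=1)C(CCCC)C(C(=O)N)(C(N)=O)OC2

Heavy atoms from the SMILES: 16 C, 2 N, 3 O.
Implicit hydrogens by atom environment:
  5 × C (aromatic): 1 H each → 5
  4 × C: 2 H each → 8
  3 × C: no H
  3 × O: no H
  2 × C: 1 H each → 2
  2 × N: 2 H each → 4
  1 × C: 3 H
  1 × C (aromatic): no H
  Total hydrogens = 22.
Molecular formula: C16H22N2O3

C16H22N2O3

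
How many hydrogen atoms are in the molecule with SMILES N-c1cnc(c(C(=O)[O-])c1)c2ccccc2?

9

Hydrogens are implicit in SMILES; fill each atom to its normal valence:
  7 × C (aromatic): 1 H each → 7
  4 × C (aromatic): no H
  1 × C: no H
  1 × N: 2 H
  1 × N (aromatic): no H
  1 × O: no H
  1 × O (charge -1): no H
  Total hydrogens = 9.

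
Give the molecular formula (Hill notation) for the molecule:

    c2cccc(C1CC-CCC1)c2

C12H16

Heavy atoms from the SMILES: 12 C.
Implicit hydrogens by atom environment:
  5 × C: 2 H each → 10
  5 × C (aromatic): 1 H each → 5
  1 × C: 1 H
  1 × C (aromatic): no H
  Total hydrogens = 16.
Molecular formula: C12H16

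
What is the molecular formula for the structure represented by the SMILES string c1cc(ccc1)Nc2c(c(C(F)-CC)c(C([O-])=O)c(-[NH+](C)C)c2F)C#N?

Heavy atoms from the SMILES: 19 C, 2 F, 3 N, 2 O.
Implicit hydrogens by atom environment:
  7 × C (aromatic): no H
  5 × C (aromatic): 1 H each → 5
  3 × C: 3 H each → 9
  2 × C: no H
  2 × F: no H
  1 × C: 2 H
  1 × C: 1 H
  1 × N: 1 H
  1 × N (charge +1): 1 H
  1 × N: no H
  1 × O: no H
  1 × O (charge -1): no H
  Total hydrogens = 19.
Molecular formula: C19H19F2N3O2

C19H19F2N3O2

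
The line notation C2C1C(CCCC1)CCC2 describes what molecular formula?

Heavy atoms from the SMILES: 10 C.
Implicit hydrogens by atom environment:
  8 × C: 2 H each → 16
  2 × C: 1 H each → 2
  Total hydrogens = 18.
Molecular formula: C10H18

C10H18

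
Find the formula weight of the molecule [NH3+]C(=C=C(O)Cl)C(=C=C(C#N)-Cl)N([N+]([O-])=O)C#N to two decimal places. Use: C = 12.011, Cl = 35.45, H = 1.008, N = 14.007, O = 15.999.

Molecular formula: C8H4Cl2N5O3+.
M = 8×12.011 + 2×35.45 + 4×1.008 + 5×14.007 + 3×15.999 = 289.05 g/mol.

289.05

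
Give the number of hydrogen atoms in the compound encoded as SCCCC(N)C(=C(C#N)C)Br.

Hydrogens are implicit in SMILES; fill each atom to its normal valence:
  3 × C: 2 H each → 6
  3 × C: no H
  1 × Br: no H
  1 × C: 3 H
  1 × C: 1 H
  1 × N: 2 H
  1 × N: no H
  1 × S: 1 H
  Total hydrogens = 13.

13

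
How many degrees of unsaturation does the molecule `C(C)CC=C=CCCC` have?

2

Molecular formula from the SMILES: C9H16.
DoU = (2C + 2 + N − H − X)/2 = (2·9 + 2 + 0 − 16 − 0)/2 = 4/2 = 2.
(Structurally: 0 ring(s) + 2 π bond(s) = 2.)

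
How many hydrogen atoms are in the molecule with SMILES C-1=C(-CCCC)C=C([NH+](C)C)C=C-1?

Hydrogens are implicit in SMILES; fill each atom to its normal valence:
  4 × C (aromatic): 1 H each → 4
  3 × C: 3 H each → 9
  3 × C: 2 H each → 6
  2 × C (aromatic): no H
  1 × N (charge +1): 1 H
  Total hydrogens = 20.

20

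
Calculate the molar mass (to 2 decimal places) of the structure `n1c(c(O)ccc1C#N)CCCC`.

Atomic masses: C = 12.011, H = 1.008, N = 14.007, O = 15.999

Molecular formula: C10H12N2O.
M = 10×12.011 + 12×1.008 + 2×14.007 + 1×15.999 = 176.22 g/mol.

176.22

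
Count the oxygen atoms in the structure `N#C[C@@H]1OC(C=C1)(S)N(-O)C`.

2

The symbol for oxygen appears 2 times in the SMILES.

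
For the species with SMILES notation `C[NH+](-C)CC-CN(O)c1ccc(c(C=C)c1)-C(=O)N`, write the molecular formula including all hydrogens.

Heavy atoms from the SMILES: 14 C, 3 N, 2 O.
Implicit hydrogens by atom environment:
  4 × C: 2 H each → 8
  3 × C (aromatic): 1 H each → 3
  3 × C (aromatic): no H
  2 × C: 3 H each → 6
  1 × C: 1 H
  1 × C: no H
  1 × N: 2 H
  1 × N (charge +1): 1 H
  1 × N: no H
  1 × O: 1 H
  1 × O: no H
  Total hydrogens = 22.
Net charge +1.
Molecular formula: C14H22N3O2+

C14H22N3O2+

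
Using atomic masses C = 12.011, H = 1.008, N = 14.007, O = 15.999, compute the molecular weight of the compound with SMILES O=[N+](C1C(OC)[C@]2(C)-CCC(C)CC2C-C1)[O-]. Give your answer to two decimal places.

Molecular formula: C13H23NO3.
M = 13×12.011 + 23×1.008 + 1×14.007 + 3×15.999 = 241.33 g/mol.

241.33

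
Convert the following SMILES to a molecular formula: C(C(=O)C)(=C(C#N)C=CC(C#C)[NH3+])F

C10H10FN2O+

Heavy atoms from the SMILES: 10 C, 1 F, 2 N, 1 O.
Implicit hydrogens by atom environment:
  5 × C: no H
  4 × C: 1 H each → 4
  1 × C: 3 H
  1 × F: no H
  1 × N (charge +1): 3 H
  1 × N: no H
  1 × O: no H
  Total hydrogens = 10.
Net charge +1.
Molecular formula: C10H10FN2O+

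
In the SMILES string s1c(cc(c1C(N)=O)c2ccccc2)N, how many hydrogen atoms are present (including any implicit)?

10

Hydrogens are implicit in SMILES; fill each atom to its normal valence:
  6 × C (aromatic): 1 H each → 6
  4 × C (aromatic): no H
  2 × N: 2 H each → 4
  1 × C: no H
  1 × O: no H
  1 × S (aromatic): no H
  Total hydrogens = 10.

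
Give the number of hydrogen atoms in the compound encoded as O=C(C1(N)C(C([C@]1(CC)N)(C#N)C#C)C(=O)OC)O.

15

Hydrogens are implicit in SMILES; fill each atom to its normal valence:
  7 × C: no H
  3 × O: no H
  2 × C: 3 H each → 6
  2 × C: 1 H each → 2
  2 × N: 2 H each → 4
  1 × C: 2 H
  1 × N: no H
  1 × O: 1 H
  Total hydrogens = 15.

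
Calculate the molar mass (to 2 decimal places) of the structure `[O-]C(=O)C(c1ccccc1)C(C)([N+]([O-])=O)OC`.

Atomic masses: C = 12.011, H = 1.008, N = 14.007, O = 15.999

238.22

Molecular formula: C11H12NO5-.
M = 11×12.011 + 12×1.008 + 1×14.007 + 5×15.999 = 238.22 g/mol.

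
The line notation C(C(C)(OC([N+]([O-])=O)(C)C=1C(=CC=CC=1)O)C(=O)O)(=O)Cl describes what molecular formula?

Heavy atoms from the SMILES: 12 C, 1 Cl, 1 N, 7 O.
Implicit hydrogens by atom environment:
  4 × C (aromatic): 1 H each → 4
  4 × C: no H
  4 × O: no H
  2 × C: 3 H each → 6
  2 × C (aromatic): no H
  2 × O: 1 H each → 2
  1 × Cl: no H
  1 × N (charge +1): no H
  1 × O (charge -1): no H
  Total hydrogens = 12.
Molecular formula: C12H12ClNO7

C12H12ClNO7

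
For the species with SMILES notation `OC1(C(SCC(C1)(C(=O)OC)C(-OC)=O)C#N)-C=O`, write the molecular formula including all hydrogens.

Heavy atoms from the SMILES: 11 C, 1 N, 6 O, 1 S.
Implicit hydrogens by atom environment:
  5 × C: no H
  5 × O: no H
  2 × C: 3 H each → 6
  2 × C: 2 H each → 4
  2 × C: 1 H each → 2
  1 × N: no H
  1 × O: 1 H
  1 × S: no H
  Total hydrogens = 13.
Molecular formula: C11H13NO6S

C11H13NO6S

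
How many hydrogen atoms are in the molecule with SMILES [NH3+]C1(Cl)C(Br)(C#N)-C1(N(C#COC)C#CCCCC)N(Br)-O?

16

Hydrogens are implicit in SMILES; fill each atom to its normal valence:
  8 × C: no H
  3 × C: 2 H each → 6
  3 × N: no H
  2 × Br: no H
  2 × C: 3 H each → 6
  1 × Cl: no H
  1 × N (charge +1): 3 H
  1 × O: 1 H
  1 × O: no H
  Total hydrogens = 16.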